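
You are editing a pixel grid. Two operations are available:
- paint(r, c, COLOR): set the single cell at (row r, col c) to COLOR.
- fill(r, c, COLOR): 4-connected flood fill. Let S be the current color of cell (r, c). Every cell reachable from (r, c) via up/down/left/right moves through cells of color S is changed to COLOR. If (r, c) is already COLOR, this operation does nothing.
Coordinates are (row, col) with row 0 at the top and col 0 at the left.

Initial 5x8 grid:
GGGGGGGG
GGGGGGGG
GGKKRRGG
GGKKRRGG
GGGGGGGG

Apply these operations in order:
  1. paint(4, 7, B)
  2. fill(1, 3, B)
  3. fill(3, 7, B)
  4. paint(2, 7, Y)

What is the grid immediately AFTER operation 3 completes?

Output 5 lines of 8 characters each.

After op 1 paint(4,7,B):
GGGGGGGG
GGGGGGGG
GGKKRRGG
GGKKRRGG
GGGGGGGB
After op 2 fill(1,3,B) [31 cells changed]:
BBBBBBBB
BBBBBBBB
BBKKRRBB
BBKKRRBB
BBBBBBBB
After op 3 fill(3,7,B) [0 cells changed]:
BBBBBBBB
BBBBBBBB
BBKKRRBB
BBKKRRBB
BBBBBBBB

Answer: BBBBBBBB
BBBBBBBB
BBKKRRBB
BBKKRRBB
BBBBBBBB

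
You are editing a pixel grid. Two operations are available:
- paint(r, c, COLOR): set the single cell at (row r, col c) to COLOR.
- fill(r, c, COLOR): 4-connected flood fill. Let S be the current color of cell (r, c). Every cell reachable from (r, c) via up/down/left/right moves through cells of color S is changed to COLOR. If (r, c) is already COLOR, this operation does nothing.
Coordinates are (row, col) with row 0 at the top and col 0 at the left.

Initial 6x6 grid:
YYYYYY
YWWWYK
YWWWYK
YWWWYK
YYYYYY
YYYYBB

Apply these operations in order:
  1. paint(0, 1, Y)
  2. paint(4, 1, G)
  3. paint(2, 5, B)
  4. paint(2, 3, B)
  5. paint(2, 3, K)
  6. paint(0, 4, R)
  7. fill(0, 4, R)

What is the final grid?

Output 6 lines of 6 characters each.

Answer: YYYYRY
YWWWYK
YWWKYB
YWWWYK
YGYYYY
YYYYBB

Derivation:
After op 1 paint(0,1,Y):
YYYYYY
YWWWYK
YWWWYK
YWWWYK
YYYYYY
YYYYBB
After op 2 paint(4,1,G):
YYYYYY
YWWWYK
YWWWYK
YWWWYK
YGYYYY
YYYYBB
After op 3 paint(2,5,B):
YYYYYY
YWWWYK
YWWWYB
YWWWYK
YGYYYY
YYYYBB
After op 4 paint(2,3,B):
YYYYYY
YWWWYK
YWWBYB
YWWWYK
YGYYYY
YYYYBB
After op 5 paint(2,3,K):
YYYYYY
YWWWYK
YWWKYB
YWWWYK
YGYYYY
YYYYBB
After op 6 paint(0,4,R):
YYYYRY
YWWWYK
YWWKYB
YWWWYK
YGYYYY
YYYYBB
After op 7 fill(0,4,R) [0 cells changed]:
YYYYRY
YWWWYK
YWWKYB
YWWWYK
YGYYYY
YYYYBB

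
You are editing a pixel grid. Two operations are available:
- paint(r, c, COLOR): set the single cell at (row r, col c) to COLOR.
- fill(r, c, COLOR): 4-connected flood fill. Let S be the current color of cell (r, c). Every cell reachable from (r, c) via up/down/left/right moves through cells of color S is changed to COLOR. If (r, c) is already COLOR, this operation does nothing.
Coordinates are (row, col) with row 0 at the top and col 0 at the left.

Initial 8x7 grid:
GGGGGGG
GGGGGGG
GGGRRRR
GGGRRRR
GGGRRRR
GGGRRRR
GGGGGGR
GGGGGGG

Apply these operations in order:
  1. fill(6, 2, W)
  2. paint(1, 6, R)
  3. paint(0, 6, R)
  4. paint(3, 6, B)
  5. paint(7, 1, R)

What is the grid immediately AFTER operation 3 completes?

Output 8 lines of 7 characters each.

After op 1 fill(6,2,W) [39 cells changed]:
WWWWWWW
WWWWWWW
WWWRRRR
WWWRRRR
WWWRRRR
WWWRRRR
WWWWWWR
WWWWWWW
After op 2 paint(1,6,R):
WWWWWWW
WWWWWWR
WWWRRRR
WWWRRRR
WWWRRRR
WWWRRRR
WWWWWWR
WWWWWWW
After op 3 paint(0,6,R):
WWWWWWR
WWWWWWR
WWWRRRR
WWWRRRR
WWWRRRR
WWWRRRR
WWWWWWR
WWWWWWW

Answer: WWWWWWR
WWWWWWR
WWWRRRR
WWWRRRR
WWWRRRR
WWWRRRR
WWWWWWR
WWWWWWW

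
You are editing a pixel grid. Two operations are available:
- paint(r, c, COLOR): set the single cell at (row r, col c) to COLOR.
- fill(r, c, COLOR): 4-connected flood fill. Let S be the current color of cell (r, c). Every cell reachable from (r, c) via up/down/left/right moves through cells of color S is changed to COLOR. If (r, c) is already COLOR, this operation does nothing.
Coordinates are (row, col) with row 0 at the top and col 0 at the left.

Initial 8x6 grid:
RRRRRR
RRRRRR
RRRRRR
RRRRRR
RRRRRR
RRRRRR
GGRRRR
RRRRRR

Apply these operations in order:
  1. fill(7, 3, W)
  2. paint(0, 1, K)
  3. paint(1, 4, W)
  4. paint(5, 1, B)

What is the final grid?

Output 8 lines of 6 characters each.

After op 1 fill(7,3,W) [46 cells changed]:
WWWWWW
WWWWWW
WWWWWW
WWWWWW
WWWWWW
WWWWWW
GGWWWW
WWWWWW
After op 2 paint(0,1,K):
WKWWWW
WWWWWW
WWWWWW
WWWWWW
WWWWWW
WWWWWW
GGWWWW
WWWWWW
After op 3 paint(1,4,W):
WKWWWW
WWWWWW
WWWWWW
WWWWWW
WWWWWW
WWWWWW
GGWWWW
WWWWWW
After op 4 paint(5,1,B):
WKWWWW
WWWWWW
WWWWWW
WWWWWW
WWWWWW
WBWWWW
GGWWWW
WWWWWW

Answer: WKWWWW
WWWWWW
WWWWWW
WWWWWW
WWWWWW
WBWWWW
GGWWWW
WWWWWW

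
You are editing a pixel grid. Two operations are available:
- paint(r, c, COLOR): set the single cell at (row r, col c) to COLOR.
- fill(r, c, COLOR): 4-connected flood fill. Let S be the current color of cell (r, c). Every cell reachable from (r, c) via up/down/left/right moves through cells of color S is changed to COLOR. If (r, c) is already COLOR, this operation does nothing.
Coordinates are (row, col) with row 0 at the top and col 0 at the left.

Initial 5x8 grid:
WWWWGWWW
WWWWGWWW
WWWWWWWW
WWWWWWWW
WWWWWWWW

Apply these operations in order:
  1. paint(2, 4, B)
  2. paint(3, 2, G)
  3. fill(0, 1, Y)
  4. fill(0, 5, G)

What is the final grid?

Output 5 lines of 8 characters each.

After op 1 paint(2,4,B):
WWWWGWWW
WWWWGWWW
WWWWBWWW
WWWWWWWW
WWWWWWWW
After op 2 paint(3,2,G):
WWWWGWWW
WWWWGWWW
WWWWBWWW
WWGWWWWW
WWWWWWWW
After op 3 fill(0,1,Y) [36 cells changed]:
YYYYGYYY
YYYYGYYY
YYYYBYYY
YYGYYYYY
YYYYYYYY
After op 4 fill(0,5,G) [36 cells changed]:
GGGGGGGG
GGGGGGGG
GGGGBGGG
GGGGGGGG
GGGGGGGG

Answer: GGGGGGGG
GGGGGGGG
GGGGBGGG
GGGGGGGG
GGGGGGGG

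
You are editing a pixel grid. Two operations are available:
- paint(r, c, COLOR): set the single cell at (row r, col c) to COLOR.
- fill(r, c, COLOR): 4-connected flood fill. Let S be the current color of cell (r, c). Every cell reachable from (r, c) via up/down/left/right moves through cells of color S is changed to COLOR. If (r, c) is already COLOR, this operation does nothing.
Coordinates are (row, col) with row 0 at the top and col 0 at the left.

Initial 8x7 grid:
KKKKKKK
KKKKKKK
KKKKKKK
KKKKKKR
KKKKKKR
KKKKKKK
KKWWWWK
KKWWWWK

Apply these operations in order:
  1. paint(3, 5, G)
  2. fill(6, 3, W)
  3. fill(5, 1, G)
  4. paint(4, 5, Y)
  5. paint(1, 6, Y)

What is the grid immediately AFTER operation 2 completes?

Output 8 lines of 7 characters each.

After op 1 paint(3,5,G):
KKKKKKK
KKKKKKK
KKKKKKK
KKKKKGR
KKKKKKR
KKKKKKK
KKWWWWK
KKWWWWK
After op 2 fill(6,3,W) [0 cells changed]:
KKKKKKK
KKKKKKK
KKKKKKK
KKKKKGR
KKKKKKR
KKKKKKK
KKWWWWK
KKWWWWK

Answer: KKKKKKK
KKKKKKK
KKKKKKK
KKKKKGR
KKKKKKR
KKKKKKK
KKWWWWK
KKWWWWK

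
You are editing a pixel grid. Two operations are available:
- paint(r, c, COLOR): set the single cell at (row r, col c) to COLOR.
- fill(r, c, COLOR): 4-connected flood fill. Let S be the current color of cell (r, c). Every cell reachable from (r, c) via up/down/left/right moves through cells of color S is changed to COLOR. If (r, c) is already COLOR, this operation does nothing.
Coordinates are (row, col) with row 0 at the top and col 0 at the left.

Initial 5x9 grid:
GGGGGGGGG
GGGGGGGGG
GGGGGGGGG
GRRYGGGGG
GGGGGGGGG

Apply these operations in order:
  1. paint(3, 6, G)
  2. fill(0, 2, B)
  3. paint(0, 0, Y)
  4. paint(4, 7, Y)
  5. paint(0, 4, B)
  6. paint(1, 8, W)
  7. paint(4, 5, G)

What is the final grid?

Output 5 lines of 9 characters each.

Answer: YBBBBBBBB
BBBBBBBBW
BBBBBBBBB
BRRYBBBBB
BBBBBGBYB

Derivation:
After op 1 paint(3,6,G):
GGGGGGGGG
GGGGGGGGG
GGGGGGGGG
GRRYGGGGG
GGGGGGGGG
After op 2 fill(0,2,B) [42 cells changed]:
BBBBBBBBB
BBBBBBBBB
BBBBBBBBB
BRRYBBBBB
BBBBBBBBB
After op 3 paint(0,0,Y):
YBBBBBBBB
BBBBBBBBB
BBBBBBBBB
BRRYBBBBB
BBBBBBBBB
After op 4 paint(4,7,Y):
YBBBBBBBB
BBBBBBBBB
BBBBBBBBB
BRRYBBBBB
BBBBBBBYB
After op 5 paint(0,4,B):
YBBBBBBBB
BBBBBBBBB
BBBBBBBBB
BRRYBBBBB
BBBBBBBYB
After op 6 paint(1,8,W):
YBBBBBBBB
BBBBBBBBW
BBBBBBBBB
BRRYBBBBB
BBBBBBBYB
After op 7 paint(4,5,G):
YBBBBBBBB
BBBBBBBBW
BBBBBBBBB
BRRYBBBBB
BBBBBGBYB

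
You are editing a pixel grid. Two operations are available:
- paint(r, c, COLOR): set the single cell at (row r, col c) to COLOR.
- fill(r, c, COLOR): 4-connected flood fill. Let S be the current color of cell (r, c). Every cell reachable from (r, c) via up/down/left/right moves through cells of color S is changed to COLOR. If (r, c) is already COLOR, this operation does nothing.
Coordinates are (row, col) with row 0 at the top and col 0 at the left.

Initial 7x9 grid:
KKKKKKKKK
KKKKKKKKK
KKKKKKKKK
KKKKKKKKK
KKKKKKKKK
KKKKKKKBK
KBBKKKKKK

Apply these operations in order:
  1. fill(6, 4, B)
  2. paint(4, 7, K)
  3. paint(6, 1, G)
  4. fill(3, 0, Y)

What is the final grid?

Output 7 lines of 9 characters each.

Answer: YYYYYYYYY
YYYYYYYYY
YYYYYYYYY
YYYYYYYYY
YYYYYYYKY
YYYYYYYYY
YGYYYYYYY

Derivation:
After op 1 fill(6,4,B) [60 cells changed]:
BBBBBBBBB
BBBBBBBBB
BBBBBBBBB
BBBBBBBBB
BBBBBBBBB
BBBBBBBBB
BBBBBBBBB
After op 2 paint(4,7,K):
BBBBBBBBB
BBBBBBBBB
BBBBBBBBB
BBBBBBBBB
BBBBBBBKB
BBBBBBBBB
BBBBBBBBB
After op 3 paint(6,1,G):
BBBBBBBBB
BBBBBBBBB
BBBBBBBBB
BBBBBBBBB
BBBBBBBKB
BBBBBBBBB
BGBBBBBBB
After op 4 fill(3,0,Y) [61 cells changed]:
YYYYYYYYY
YYYYYYYYY
YYYYYYYYY
YYYYYYYYY
YYYYYYYKY
YYYYYYYYY
YGYYYYYYY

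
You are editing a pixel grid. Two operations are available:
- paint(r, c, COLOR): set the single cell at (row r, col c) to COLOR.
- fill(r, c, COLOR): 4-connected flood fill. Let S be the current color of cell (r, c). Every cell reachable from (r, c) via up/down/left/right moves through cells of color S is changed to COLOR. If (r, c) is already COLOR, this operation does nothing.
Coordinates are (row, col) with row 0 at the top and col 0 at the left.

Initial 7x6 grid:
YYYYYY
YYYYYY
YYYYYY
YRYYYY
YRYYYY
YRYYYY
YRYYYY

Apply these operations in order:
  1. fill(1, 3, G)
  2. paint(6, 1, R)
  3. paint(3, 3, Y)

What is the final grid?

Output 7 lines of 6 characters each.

After op 1 fill(1,3,G) [38 cells changed]:
GGGGGG
GGGGGG
GGGGGG
GRGGGG
GRGGGG
GRGGGG
GRGGGG
After op 2 paint(6,1,R):
GGGGGG
GGGGGG
GGGGGG
GRGGGG
GRGGGG
GRGGGG
GRGGGG
After op 3 paint(3,3,Y):
GGGGGG
GGGGGG
GGGGGG
GRGYGG
GRGGGG
GRGGGG
GRGGGG

Answer: GGGGGG
GGGGGG
GGGGGG
GRGYGG
GRGGGG
GRGGGG
GRGGGG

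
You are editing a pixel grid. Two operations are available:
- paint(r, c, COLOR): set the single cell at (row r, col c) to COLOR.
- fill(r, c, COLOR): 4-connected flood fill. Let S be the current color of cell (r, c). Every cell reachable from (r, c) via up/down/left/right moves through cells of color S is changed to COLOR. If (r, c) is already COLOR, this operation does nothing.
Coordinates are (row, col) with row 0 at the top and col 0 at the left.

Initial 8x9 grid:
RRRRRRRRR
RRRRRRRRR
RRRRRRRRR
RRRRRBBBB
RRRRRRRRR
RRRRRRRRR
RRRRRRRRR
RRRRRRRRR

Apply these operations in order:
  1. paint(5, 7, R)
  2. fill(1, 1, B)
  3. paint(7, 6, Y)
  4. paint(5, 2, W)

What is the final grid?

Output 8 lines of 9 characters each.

Answer: BBBBBBBBB
BBBBBBBBB
BBBBBBBBB
BBBBBBBBB
BBBBBBBBB
BBWBBBBBB
BBBBBBBBB
BBBBBBYBB

Derivation:
After op 1 paint(5,7,R):
RRRRRRRRR
RRRRRRRRR
RRRRRRRRR
RRRRRBBBB
RRRRRRRRR
RRRRRRRRR
RRRRRRRRR
RRRRRRRRR
After op 2 fill(1,1,B) [68 cells changed]:
BBBBBBBBB
BBBBBBBBB
BBBBBBBBB
BBBBBBBBB
BBBBBBBBB
BBBBBBBBB
BBBBBBBBB
BBBBBBBBB
After op 3 paint(7,6,Y):
BBBBBBBBB
BBBBBBBBB
BBBBBBBBB
BBBBBBBBB
BBBBBBBBB
BBBBBBBBB
BBBBBBBBB
BBBBBBYBB
After op 4 paint(5,2,W):
BBBBBBBBB
BBBBBBBBB
BBBBBBBBB
BBBBBBBBB
BBBBBBBBB
BBWBBBBBB
BBBBBBBBB
BBBBBBYBB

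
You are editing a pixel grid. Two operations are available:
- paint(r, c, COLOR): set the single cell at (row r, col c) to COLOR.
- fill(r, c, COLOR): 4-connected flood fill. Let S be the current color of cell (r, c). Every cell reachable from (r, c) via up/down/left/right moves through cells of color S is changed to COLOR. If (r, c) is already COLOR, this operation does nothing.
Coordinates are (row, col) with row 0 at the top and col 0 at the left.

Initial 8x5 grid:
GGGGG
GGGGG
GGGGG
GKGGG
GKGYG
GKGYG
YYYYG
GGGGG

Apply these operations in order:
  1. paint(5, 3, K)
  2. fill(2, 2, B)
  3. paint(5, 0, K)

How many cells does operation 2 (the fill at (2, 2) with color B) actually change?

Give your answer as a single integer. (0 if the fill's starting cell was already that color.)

After op 1 paint(5,3,K):
GGGGG
GGGGG
GGGGG
GKGGG
GKGYG
GKGKG
YYYYG
GGGGG
After op 2 fill(2,2,B) [31 cells changed]:
BBBBB
BBBBB
BBBBB
BKBBB
BKBYB
BKBKB
YYYYB
BBBBB

Answer: 31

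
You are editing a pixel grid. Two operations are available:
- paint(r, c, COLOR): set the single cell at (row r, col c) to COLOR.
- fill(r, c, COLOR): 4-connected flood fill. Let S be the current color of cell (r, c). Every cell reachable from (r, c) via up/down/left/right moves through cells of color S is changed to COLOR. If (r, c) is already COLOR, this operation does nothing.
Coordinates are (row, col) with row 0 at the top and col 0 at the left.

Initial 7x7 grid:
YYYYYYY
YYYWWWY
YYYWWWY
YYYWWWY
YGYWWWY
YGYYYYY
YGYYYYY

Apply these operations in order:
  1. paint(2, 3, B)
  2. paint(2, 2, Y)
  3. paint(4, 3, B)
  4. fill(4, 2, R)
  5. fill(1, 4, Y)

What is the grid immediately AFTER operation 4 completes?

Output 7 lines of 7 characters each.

After op 1 paint(2,3,B):
YYYYYYY
YYYWWWY
YYYBWWY
YYYWWWY
YGYWWWY
YGYYYYY
YGYYYYY
After op 2 paint(2,2,Y):
YYYYYYY
YYYWWWY
YYYBWWY
YYYWWWY
YGYWWWY
YGYYYYY
YGYYYYY
After op 3 paint(4,3,B):
YYYYYYY
YYYWWWY
YYYBWWY
YYYWWWY
YGYBWWY
YGYYYYY
YGYYYYY
After op 4 fill(4,2,R) [34 cells changed]:
RRRRRRR
RRRWWWR
RRRBWWR
RRRWWWR
RGRBWWR
RGRRRRR
RGRRRRR

Answer: RRRRRRR
RRRWWWR
RRRBWWR
RRRWWWR
RGRBWWR
RGRRRRR
RGRRRRR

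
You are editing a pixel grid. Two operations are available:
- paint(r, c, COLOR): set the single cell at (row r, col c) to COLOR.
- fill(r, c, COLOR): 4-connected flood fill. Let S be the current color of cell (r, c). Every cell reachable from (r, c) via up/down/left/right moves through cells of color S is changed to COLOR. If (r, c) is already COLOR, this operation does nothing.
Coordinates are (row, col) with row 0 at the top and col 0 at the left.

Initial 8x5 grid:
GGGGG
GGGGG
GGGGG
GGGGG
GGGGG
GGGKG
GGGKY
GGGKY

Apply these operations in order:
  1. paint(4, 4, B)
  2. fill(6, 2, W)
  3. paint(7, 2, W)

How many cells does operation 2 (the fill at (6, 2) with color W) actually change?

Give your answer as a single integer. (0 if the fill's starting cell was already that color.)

After op 1 paint(4,4,B):
GGGGG
GGGGG
GGGGG
GGGGG
GGGGB
GGGKG
GGGKY
GGGKY
After op 2 fill(6,2,W) [33 cells changed]:
WWWWW
WWWWW
WWWWW
WWWWW
WWWWB
WWWKG
WWWKY
WWWKY

Answer: 33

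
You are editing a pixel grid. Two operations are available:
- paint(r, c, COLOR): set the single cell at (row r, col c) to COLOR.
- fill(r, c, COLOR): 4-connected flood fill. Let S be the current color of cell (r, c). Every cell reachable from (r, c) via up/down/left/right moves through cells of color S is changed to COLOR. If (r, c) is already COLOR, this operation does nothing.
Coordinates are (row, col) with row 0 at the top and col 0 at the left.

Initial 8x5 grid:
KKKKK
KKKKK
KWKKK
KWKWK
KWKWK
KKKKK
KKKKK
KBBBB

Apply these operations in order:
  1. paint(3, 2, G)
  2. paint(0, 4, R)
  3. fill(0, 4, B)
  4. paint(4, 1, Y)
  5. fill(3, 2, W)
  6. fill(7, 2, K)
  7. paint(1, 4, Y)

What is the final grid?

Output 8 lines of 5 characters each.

After op 1 paint(3,2,G):
KKKKK
KKKKK
KWKKK
KWGWK
KWKWK
KKKKK
KKKKK
KBBBB
After op 2 paint(0,4,R):
KKKKR
KKKKK
KWKKK
KWGWK
KWKWK
KKKKK
KKKKK
KBBBB
After op 3 fill(0,4,B) [1 cells changed]:
KKKKB
KKKKK
KWKKK
KWGWK
KWKWK
KKKKK
KKKKK
KBBBB
After op 4 paint(4,1,Y):
KKKKB
KKKKK
KWKKK
KWGWK
KYKWK
KKKKK
KKKKK
KBBBB
After op 5 fill(3,2,W) [1 cells changed]:
KKKKB
KKKKK
KWKKK
KWWWK
KYKWK
KKKKK
KKKKK
KBBBB
After op 6 fill(7,2,K) [4 cells changed]:
KKKKB
KKKKK
KWKKK
KWWWK
KYKWK
KKKKK
KKKKK
KKKKK
After op 7 paint(1,4,Y):
KKKKB
KKKKY
KWKKK
KWWWK
KYKWK
KKKKK
KKKKK
KKKKK

Answer: KKKKB
KKKKY
KWKKK
KWWWK
KYKWK
KKKKK
KKKKK
KKKKK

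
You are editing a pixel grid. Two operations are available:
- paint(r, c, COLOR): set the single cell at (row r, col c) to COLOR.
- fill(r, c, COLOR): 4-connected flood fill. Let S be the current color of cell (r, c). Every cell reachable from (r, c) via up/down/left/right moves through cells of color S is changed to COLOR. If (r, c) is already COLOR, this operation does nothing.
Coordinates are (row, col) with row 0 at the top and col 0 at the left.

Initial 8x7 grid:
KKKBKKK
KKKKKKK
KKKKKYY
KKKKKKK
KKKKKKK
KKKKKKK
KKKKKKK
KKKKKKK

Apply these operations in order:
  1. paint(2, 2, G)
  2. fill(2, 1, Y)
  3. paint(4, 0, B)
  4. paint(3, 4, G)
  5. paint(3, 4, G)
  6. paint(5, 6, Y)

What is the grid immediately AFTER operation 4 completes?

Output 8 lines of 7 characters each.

After op 1 paint(2,2,G):
KKKBKKK
KKKKKKK
KKGKKYY
KKKKKKK
KKKKKKK
KKKKKKK
KKKKKKK
KKKKKKK
After op 2 fill(2,1,Y) [52 cells changed]:
YYYBYYY
YYYYYYY
YYGYYYY
YYYYYYY
YYYYYYY
YYYYYYY
YYYYYYY
YYYYYYY
After op 3 paint(4,0,B):
YYYBYYY
YYYYYYY
YYGYYYY
YYYYYYY
BYYYYYY
YYYYYYY
YYYYYYY
YYYYYYY
After op 4 paint(3,4,G):
YYYBYYY
YYYYYYY
YYGYYYY
YYYYGYY
BYYYYYY
YYYYYYY
YYYYYYY
YYYYYYY

Answer: YYYBYYY
YYYYYYY
YYGYYYY
YYYYGYY
BYYYYYY
YYYYYYY
YYYYYYY
YYYYYYY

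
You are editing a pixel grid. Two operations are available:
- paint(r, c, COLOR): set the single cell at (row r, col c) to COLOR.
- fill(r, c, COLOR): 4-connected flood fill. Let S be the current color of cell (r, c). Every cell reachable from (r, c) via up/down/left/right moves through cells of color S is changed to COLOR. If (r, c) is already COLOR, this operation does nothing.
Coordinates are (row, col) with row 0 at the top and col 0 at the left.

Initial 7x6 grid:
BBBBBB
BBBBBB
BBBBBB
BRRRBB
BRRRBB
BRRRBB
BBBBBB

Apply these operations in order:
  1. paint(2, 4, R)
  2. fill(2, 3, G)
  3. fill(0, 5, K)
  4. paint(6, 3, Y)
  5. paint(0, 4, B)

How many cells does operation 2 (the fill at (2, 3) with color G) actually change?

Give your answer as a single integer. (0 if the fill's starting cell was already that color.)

Answer: 32

Derivation:
After op 1 paint(2,4,R):
BBBBBB
BBBBBB
BBBBRB
BRRRBB
BRRRBB
BRRRBB
BBBBBB
After op 2 fill(2,3,G) [32 cells changed]:
GGGGGG
GGGGGG
GGGGRG
GRRRGG
GRRRGG
GRRRGG
GGGGGG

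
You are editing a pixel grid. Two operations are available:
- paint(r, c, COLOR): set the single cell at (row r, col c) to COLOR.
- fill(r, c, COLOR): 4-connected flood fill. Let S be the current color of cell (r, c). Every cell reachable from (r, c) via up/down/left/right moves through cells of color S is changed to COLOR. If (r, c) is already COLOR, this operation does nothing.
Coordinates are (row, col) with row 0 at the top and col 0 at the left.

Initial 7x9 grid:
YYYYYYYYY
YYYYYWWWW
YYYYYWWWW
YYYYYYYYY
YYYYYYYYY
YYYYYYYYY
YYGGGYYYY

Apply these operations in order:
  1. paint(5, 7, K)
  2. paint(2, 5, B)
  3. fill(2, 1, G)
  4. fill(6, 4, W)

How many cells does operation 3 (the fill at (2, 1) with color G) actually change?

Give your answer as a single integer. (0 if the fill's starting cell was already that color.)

Answer: 51

Derivation:
After op 1 paint(5,7,K):
YYYYYYYYY
YYYYYWWWW
YYYYYWWWW
YYYYYYYYY
YYYYYYYYY
YYYYYYYKY
YYGGGYYYY
After op 2 paint(2,5,B):
YYYYYYYYY
YYYYYWWWW
YYYYYBWWW
YYYYYYYYY
YYYYYYYYY
YYYYYYYKY
YYGGGYYYY
After op 3 fill(2,1,G) [51 cells changed]:
GGGGGGGGG
GGGGGWWWW
GGGGGBWWW
GGGGGGGGG
GGGGGGGGG
GGGGGGGKG
GGGGGGGGG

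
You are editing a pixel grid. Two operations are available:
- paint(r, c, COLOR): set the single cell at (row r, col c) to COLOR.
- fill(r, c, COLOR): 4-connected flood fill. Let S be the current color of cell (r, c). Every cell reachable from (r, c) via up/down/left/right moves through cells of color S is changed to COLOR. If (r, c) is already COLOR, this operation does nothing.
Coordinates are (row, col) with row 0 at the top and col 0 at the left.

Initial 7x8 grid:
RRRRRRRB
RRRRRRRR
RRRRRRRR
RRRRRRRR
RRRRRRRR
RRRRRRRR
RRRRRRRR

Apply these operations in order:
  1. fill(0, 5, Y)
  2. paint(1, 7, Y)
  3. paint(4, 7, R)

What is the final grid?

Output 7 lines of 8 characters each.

After op 1 fill(0,5,Y) [55 cells changed]:
YYYYYYYB
YYYYYYYY
YYYYYYYY
YYYYYYYY
YYYYYYYY
YYYYYYYY
YYYYYYYY
After op 2 paint(1,7,Y):
YYYYYYYB
YYYYYYYY
YYYYYYYY
YYYYYYYY
YYYYYYYY
YYYYYYYY
YYYYYYYY
After op 3 paint(4,7,R):
YYYYYYYB
YYYYYYYY
YYYYYYYY
YYYYYYYY
YYYYYYYR
YYYYYYYY
YYYYYYYY

Answer: YYYYYYYB
YYYYYYYY
YYYYYYYY
YYYYYYYY
YYYYYYYR
YYYYYYYY
YYYYYYYY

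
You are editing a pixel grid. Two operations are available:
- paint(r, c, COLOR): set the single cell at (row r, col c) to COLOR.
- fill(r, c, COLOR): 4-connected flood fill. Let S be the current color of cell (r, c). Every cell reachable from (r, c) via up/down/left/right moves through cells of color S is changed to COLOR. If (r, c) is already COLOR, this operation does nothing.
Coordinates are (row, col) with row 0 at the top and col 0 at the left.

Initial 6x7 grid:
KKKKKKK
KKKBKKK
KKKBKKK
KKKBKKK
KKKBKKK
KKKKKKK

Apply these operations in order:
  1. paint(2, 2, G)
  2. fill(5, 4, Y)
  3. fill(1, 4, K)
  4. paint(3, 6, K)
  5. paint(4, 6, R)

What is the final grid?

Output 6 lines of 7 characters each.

Answer: KKKKKKK
KKKBKKK
KKGBKKK
KKKBKKK
KKKBKKR
KKKKKKK

Derivation:
After op 1 paint(2,2,G):
KKKKKKK
KKKBKKK
KKGBKKK
KKKBKKK
KKKBKKK
KKKKKKK
After op 2 fill(5,4,Y) [37 cells changed]:
YYYYYYY
YYYBYYY
YYGBYYY
YYYBYYY
YYYBYYY
YYYYYYY
After op 3 fill(1,4,K) [37 cells changed]:
KKKKKKK
KKKBKKK
KKGBKKK
KKKBKKK
KKKBKKK
KKKKKKK
After op 4 paint(3,6,K):
KKKKKKK
KKKBKKK
KKGBKKK
KKKBKKK
KKKBKKK
KKKKKKK
After op 5 paint(4,6,R):
KKKKKKK
KKKBKKK
KKGBKKK
KKKBKKK
KKKBKKR
KKKKKKK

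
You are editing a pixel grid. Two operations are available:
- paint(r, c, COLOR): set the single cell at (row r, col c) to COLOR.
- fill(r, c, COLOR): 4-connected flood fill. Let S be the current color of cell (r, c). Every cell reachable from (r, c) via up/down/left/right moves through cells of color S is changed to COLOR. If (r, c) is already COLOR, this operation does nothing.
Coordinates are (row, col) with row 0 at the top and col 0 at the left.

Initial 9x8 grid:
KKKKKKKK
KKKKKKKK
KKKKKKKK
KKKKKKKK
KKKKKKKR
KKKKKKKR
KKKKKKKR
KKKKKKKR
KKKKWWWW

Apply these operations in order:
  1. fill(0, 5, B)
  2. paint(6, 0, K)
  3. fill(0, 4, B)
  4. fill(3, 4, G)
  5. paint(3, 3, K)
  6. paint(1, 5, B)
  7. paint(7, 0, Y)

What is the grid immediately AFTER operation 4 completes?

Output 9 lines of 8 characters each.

Answer: GGGGGGGG
GGGGGGGG
GGGGGGGG
GGGGGGGG
GGGGGGGR
GGGGGGGR
KGGGGGGR
GGGGGGGR
GGGGWWWW

Derivation:
After op 1 fill(0,5,B) [64 cells changed]:
BBBBBBBB
BBBBBBBB
BBBBBBBB
BBBBBBBB
BBBBBBBR
BBBBBBBR
BBBBBBBR
BBBBBBBR
BBBBWWWW
After op 2 paint(6,0,K):
BBBBBBBB
BBBBBBBB
BBBBBBBB
BBBBBBBB
BBBBBBBR
BBBBBBBR
KBBBBBBR
BBBBBBBR
BBBBWWWW
After op 3 fill(0,4,B) [0 cells changed]:
BBBBBBBB
BBBBBBBB
BBBBBBBB
BBBBBBBB
BBBBBBBR
BBBBBBBR
KBBBBBBR
BBBBBBBR
BBBBWWWW
After op 4 fill(3,4,G) [63 cells changed]:
GGGGGGGG
GGGGGGGG
GGGGGGGG
GGGGGGGG
GGGGGGGR
GGGGGGGR
KGGGGGGR
GGGGGGGR
GGGGWWWW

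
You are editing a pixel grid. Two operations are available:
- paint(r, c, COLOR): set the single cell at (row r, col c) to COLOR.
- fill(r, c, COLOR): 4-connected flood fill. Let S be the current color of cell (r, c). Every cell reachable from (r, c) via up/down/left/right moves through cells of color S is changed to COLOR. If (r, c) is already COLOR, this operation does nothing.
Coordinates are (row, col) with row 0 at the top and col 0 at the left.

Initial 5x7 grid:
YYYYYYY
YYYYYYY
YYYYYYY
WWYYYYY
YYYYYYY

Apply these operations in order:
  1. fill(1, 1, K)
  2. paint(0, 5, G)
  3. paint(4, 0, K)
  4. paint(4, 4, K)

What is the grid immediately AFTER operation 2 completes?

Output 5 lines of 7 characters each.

After op 1 fill(1,1,K) [33 cells changed]:
KKKKKKK
KKKKKKK
KKKKKKK
WWKKKKK
KKKKKKK
After op 2 paint(0,5,G):
KKKKKGK
KKKKKKK
KKKKKKK
WWKKKKK
KKKKKKK

Answer: KKKKKGK
KKKKKKK
KKKKKKK
WWKKKKK
KKKKKKK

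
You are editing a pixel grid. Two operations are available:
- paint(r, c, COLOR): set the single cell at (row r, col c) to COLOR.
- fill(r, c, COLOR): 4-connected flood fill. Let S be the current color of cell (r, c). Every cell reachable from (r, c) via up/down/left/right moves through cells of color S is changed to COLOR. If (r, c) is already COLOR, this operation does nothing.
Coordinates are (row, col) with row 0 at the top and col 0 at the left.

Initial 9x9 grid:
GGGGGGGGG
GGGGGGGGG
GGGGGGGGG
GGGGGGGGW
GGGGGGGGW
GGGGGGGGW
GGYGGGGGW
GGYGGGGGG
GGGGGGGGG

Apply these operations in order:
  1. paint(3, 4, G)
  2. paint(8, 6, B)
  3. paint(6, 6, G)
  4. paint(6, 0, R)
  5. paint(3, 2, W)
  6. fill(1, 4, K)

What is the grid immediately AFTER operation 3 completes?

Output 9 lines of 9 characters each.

Answer: GGGGGGGGG
GGGGGGGGG
GGGGGGGGG
GGGGGGGGW
GGGGGGGGW
GGGGGGGGW
GGYGGGGGW
GGYGGGGGG
GGGGGGBGG

Derivation:
After op 1 paint(3,4,G):
GGGGGGGGG
GGGGGGGGG
GGGGGGGGG
GGGGGGGGW
GGGGGGGGW
GGGGGGGGW
GGYGGGGGW
GGYGGGGGG
GGGGGGGGG
After op 2 paint(8,6,B):
GGGGGGGGG
GGGGGGGGG
GGGGGGGGG
GGGGGGGGW
GGGGGGGGW
GGGGGGGGW
GGYGGGGGW
GGYGGGGGG
GGGGGGBGG
After op 3 paint(6,6,G):
GGGGGGGGG
GGGGGGGGG
GGGGGGGGG
GGGGGGGGW
GGGGGGGGW
GGGGGGGGW
GGYGGGGGW
GGYGGGGGG
GGGGGGBGG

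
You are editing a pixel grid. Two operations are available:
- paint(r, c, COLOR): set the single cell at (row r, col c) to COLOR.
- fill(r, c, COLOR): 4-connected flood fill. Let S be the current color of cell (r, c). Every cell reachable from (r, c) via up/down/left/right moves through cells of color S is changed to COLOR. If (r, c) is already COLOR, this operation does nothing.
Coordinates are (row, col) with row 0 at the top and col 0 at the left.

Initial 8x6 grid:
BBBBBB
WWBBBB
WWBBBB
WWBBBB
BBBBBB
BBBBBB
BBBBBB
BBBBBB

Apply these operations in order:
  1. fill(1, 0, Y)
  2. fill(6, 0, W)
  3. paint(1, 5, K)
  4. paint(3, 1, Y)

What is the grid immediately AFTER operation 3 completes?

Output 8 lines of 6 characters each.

After op 1 fill(1,0,Y) [6 cells changed]:
BBBBBB
YYBBBB
YYBBBB
YYBBBB
BBBBBB
BBBBBB
BBBBBB
BBBBBB
After op 2 fill(6,0,W) [42 cells changed]:
WWWWWW
YYWWWW
YYWWWW
YYWWWW
WWWWWW
WWWWWW
WWWWWW
WWWWWW
After op 3 paint(1,5,K):
WWWWWW
YYWWWK
YYWWWW
YYWWWW
WWWWWW
WWWWWW
WWWWWW
WWWWWW

Answer: WWWWWW
YYWWWK
YYWWWW
YYWWWW
WWWWWW
WWWWWW
WWWWWW
WWWWWW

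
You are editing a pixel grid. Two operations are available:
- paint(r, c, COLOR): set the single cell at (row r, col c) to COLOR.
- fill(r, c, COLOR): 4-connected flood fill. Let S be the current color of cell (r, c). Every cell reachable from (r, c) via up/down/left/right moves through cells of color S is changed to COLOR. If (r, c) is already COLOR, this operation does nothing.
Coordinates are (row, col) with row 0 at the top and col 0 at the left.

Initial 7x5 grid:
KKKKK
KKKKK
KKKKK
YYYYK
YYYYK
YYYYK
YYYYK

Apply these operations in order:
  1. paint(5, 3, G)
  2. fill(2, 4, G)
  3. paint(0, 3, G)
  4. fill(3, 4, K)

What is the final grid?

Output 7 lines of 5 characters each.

Answer: KKKKK
KKKKK
KKKKK
YYYYK
YYYYK
YYYKK
YYYYK

Derivation:
After op 1 paint(5,3,G):
KKKKK
KKKKK
KKKKK
YYYYK
YYYYK
YYYGK
YYYYK
After op 2 fill(2,4,G) [19 cells changed]:
GGGGG
GGGGG
GGGGG
YYYYG
YYYYG
YYYGG
YYYYG
After op 3 paint(0,3,G):
GGGGG
GGGGG
GGGGG
YYYYG
YYYYG
YYYGG
YYYYG
After op 4 fill(3,4,K) [20 cells changed]:
KKKKK
KKKKK
KKKKK
YYYYK
YYYYK
YYYKK
YYYYK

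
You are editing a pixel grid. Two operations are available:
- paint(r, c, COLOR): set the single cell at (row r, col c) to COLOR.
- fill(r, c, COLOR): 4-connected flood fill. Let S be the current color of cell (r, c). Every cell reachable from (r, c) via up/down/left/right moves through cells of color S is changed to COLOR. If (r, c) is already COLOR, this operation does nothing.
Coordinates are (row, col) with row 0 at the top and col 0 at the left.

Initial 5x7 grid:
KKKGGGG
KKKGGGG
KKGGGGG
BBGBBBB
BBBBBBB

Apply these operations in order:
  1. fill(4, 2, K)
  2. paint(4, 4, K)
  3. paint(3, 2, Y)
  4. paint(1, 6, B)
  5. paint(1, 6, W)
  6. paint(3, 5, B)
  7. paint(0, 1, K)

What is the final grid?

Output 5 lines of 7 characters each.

After op 1 fill(4,2,K) [13 cells changed]:
KKKGGGG
KKKGGGG
KKGGGGG
KKGKKKK
KKKKKKK
After op 2 paint(4,4,K):
KKKGGGG
KKKGGGG
KKGGGGG
KKGKKKK
KKKKKKK
After op 3 paint(3,2,Y):
KKKGGGG
KKKGGGG
KKGGGGG
KKYKKKK
KKKKKKK
After op 4 paint(1,6,B):
KKKGGGG
KKKGGGB
KKGGGGG
KKYKKKK
KKKKKKK
After op 5 paint(1,6,W):
KKKGGGG
KKKGGGW
KKGGGGG
KKYKKKK
KKKKKKK
After op 6 paint(3,5,B):
KKKGGGG
KKKGGGW
KKGGGGG
KKYKKBK
KKKKKKK
After op 7 paint(0,1,K):
KKKGGGG
KKKGGGW
KKGGGGG
KKYKKBK
KKKKKKK

Answer: KKKGGGG
KKKGGGW
KKGGGGG
KKYKKBK
KKKKKKK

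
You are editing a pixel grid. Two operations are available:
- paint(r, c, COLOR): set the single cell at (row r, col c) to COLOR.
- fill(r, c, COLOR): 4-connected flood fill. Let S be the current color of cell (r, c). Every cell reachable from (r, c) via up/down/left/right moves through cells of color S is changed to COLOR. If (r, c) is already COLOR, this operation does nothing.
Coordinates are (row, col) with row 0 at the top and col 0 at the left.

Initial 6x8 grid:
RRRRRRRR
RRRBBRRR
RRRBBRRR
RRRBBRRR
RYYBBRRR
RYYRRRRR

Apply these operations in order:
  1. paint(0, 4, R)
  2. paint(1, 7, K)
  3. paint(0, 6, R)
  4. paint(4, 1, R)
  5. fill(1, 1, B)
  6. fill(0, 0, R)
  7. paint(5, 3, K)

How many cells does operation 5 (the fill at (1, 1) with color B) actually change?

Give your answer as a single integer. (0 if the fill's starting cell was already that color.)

After op 1 paint(0,4,R):
RRRRRRRR
RRRBBRRR
RRRBBRRR
RRRBBRRR
RYYBBRRR
RYYRRRRR
After op 2 paint(1,7,K):
RRRRRRRR
RRRBBRRK
RRRBBRRR
RRRBBRRR
RYYBBRRR
RYYRRRRR
After op 3 paint(0,6,R):
RRRRRRRR
RRRBBRRK
RRRBBRRR
RRRBBRRR
RYYBBRRR
RYYRRRRR
After op 4 paint(4,1,R):
RRRRRRRR
RRRBBRRK
RRRBBRRR
RRRBBRRR
RRYBBRRR
RYYRRRRR
After op 5 fill(1,1,B) [36 cells changed]:
BBBBBBBB
BBBBBBBK
BBBBBBBB
BBBBBBBB
BBYBBBBB
BYYBBBBB

Answer: 36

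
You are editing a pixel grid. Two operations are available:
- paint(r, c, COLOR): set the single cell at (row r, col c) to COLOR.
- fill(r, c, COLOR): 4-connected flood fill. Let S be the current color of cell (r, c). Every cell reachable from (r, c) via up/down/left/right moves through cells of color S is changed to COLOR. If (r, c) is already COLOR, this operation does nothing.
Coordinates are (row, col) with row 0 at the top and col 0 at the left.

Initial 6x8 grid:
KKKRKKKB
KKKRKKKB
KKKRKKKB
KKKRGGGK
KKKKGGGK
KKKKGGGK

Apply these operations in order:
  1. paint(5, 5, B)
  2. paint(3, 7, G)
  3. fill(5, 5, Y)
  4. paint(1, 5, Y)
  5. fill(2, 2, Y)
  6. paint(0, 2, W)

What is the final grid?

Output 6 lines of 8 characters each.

After op 1 paint(5,5,B):
KKKRKKKB
KKKRKKKB
KKKRKKKB
KKKRGGGK
KKKKGGGK
KKKKGBGK
After op 2 paint(3,7,G):
KKKRKKKB
KKKRKKKB
KKKRKKKB
KKKRGGGG
KKKKGGGK
KKKKGBGK
After op 3 fill(5,5,Y) [1 cells changed]:
KKKRKKKB
KKKRKKKB
KKKRKKKB
KKKRGGGG
KKKKGGGK
KKKKGYGK
After op 4 paint(1,5,Y):
KKKRKKKB
KKKRKYKB
KKKRKKKB
KKKRGGGG
KKKKGGGK
KKKKGYGK
After op 5 fill(2,2,Y) [20 cells changed]:
YYYRKKKB
YYYRKYKB
YYYRKKKB
YYYRGGGG
YYYYGGGK
YYYYGYGK
After op 6 paint(0,2,W):
YYWRKKKB
YYYRKYKB
YYYRKKKB
YYYRGGGG
YYYYGGGK
YYYYGYGK

Answer: YYWRKKKB
YYYRKYKB
YYYRKKKB
YYYRGGGG
YYYYGGGK
YYYYGYGK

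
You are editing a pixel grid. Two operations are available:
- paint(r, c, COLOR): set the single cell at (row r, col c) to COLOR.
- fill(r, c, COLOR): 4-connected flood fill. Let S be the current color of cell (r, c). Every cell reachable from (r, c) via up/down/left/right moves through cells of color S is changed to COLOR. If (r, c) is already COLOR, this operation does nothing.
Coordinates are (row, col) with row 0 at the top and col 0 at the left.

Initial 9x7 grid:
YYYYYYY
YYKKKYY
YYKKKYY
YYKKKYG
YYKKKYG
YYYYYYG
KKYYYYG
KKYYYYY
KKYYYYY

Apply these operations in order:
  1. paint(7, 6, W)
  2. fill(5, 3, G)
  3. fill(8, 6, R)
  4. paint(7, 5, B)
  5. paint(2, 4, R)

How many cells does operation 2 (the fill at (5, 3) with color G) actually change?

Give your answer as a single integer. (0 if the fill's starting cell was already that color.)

Answer: 40

Derivation:
After op 1 paint(7,6,W):
YYYYYYY
YYKKKYY
YYKKKYY
YYKKKYG
YYKKKYG
YYYYYYG
KKYYYYG
KKYYYYW
KKYYYYY
After op 2 fill(5,3,G) [40 cells changed]:
GGGGGGG
GGKKKGG
GGKKKGG
GGKKKGG
GGKKKGG
GGGGGGG
KKGGGGG
KKGGGGW
KKGGGGG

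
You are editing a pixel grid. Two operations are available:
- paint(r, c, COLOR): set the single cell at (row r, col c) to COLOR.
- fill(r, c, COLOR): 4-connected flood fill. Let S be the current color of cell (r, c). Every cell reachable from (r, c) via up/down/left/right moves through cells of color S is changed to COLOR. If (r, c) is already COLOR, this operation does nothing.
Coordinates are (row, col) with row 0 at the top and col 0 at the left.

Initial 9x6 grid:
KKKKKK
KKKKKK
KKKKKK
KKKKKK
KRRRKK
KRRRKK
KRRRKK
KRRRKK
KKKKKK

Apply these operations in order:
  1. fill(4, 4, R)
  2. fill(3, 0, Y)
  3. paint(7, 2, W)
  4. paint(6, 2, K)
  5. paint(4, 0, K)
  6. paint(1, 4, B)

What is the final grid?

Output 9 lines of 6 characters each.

Answer: YYYYYY
YYYYBY
YYYYYY
YYYYYY
KYYYYY
YYYYYY
YYKYYY
YYWYYY
YYYYYY

Derivation:
After op 1 fill(4,4,R) [42 cells changed]:
RRRRRR
RRRRRR
RRRRRR
RRRRRR
RRRRRR
RRRRRR
RRRRRR
RRRRRR
RRRRRR
After op 2 fill(3,0,Y) [54 cells changed]:
YYYYYY
YYYYYY
YYYYYY
YYYYYY
YYYYYY
YYYYYY
YYYYYY
YYYYYY
YYYYYY
After op 3 paint(7,2,W):
YYYYYY
YYYYYY
YYYYYY
YYYYYY
YYYYYY
YYYYYY
YYYYYY
YYWYYY
YYYYYY
After op 4 paint(6,2,K):
YYYYYY
YYYYYY
YYYYYY
YYYYYY
YYYYYY
YYYYYY
YYKYYY
YYWYYY
YYYYYY
After op 5 paint(4,0,K):
YYYYYY
YYYYYY
YYYYYY
YYYYYY
KYYYYY
YYYYYY
YYKYYY
YYWYYY
YYYYYY
After op 6 paint(1,4,B):
YYYYYY
YYYYBY
YYYYYY
YYYYYY
KYYYYY
YYYYYY
YYKYYY
YYWYYY
YYYYYY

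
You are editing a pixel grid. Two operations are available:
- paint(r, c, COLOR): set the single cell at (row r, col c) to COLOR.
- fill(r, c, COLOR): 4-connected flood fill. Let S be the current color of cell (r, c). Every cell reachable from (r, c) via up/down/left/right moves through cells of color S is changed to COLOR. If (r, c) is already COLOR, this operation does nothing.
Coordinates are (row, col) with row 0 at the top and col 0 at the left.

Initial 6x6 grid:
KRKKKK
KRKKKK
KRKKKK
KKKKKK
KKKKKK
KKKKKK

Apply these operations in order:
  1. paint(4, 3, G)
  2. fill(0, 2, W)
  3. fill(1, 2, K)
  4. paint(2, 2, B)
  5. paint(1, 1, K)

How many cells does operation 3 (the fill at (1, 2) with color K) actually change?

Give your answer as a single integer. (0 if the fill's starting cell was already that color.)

After op 1 paint(4,3,G):
KRKKKK
KRKKKK
KRKKKK
KKKKKK
KKKGKK
KKKKKK
After op 2 fill(0,2,W) [32 cells changed]:
WRWWWW
WRWWWW
WRWWWW
WWWWWW
WWWGWW
WWWWWW
After op 3 fill(1,2,K) [32 cells changed]:
KRKKKK
KRKKKK
KRKKKK
KKKKKK
KKKGKK
KKKKKK

Answer: 32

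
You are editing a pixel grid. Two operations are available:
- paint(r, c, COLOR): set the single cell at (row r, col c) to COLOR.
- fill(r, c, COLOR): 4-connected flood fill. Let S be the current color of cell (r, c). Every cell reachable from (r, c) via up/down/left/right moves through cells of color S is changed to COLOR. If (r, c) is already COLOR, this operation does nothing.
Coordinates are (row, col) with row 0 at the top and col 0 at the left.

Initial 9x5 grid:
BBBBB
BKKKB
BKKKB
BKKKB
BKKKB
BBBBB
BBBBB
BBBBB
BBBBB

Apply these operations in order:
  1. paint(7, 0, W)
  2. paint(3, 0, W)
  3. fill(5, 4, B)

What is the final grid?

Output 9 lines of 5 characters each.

Answer: BBBBB
BKKKB
BKKKB
WKKKB
BKKKB
BBBBB
BBBBB
WBBBB
BBBBB

Derivation:
After op 1 paint(7,0,W):
BBBBB
BKKKB
BKKKB
BKKKB
BKKKB
BBBBB
BBBBB
WBBBB
BBBBB
After op 2 paint(3,0,W):
BBBBB
BKKKB
BKKKB
WKKKB
BKKKB
BBBBB
BBBBB
WBBBB
BBBBB
After op 3 fill(5,4,B) [0 cells changed]:
BBBBB
BKKKB
BKKKB
WKKKB
BKKKB
BBBBB
BBBBB
WBBBB
BBBBB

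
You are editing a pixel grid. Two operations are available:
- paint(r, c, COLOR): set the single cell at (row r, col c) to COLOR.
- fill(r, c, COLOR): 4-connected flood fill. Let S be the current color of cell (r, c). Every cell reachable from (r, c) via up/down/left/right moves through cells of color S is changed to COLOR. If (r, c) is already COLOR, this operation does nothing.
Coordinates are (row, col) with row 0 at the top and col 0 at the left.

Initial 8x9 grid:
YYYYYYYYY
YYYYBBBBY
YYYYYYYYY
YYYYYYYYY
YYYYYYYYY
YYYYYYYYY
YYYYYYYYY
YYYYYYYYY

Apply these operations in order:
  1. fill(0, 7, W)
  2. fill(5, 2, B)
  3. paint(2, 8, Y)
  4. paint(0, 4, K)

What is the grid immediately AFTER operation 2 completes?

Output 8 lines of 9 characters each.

After op 1 fill(0,7,W) [68 cells changed]:
WWWWWWWWW
WWWWBBBBW
WWWWWWWWW
WWWWWWWWW
WWWWWWWWW
WWWWWWWWW
WWWWWWWWW
WWWWWWWWW
After op 2 fill(5,2,B) [68 cells changed]:
BBBBBBBBB
BBBBBBBBB
BBBBBBBBB
BBBBBBBBB
BBBBBBBBB
BBBBBBBBB
BBBBBBBBB
BBBBBBBBB

Answer: BBBBBBBBB
BBBBBBBBB
BBBBBBBBB
BBBBBBBBB
BBBBBBBBB
BBBBBBBBB
BBBBBBBBB
BBBBBBBBB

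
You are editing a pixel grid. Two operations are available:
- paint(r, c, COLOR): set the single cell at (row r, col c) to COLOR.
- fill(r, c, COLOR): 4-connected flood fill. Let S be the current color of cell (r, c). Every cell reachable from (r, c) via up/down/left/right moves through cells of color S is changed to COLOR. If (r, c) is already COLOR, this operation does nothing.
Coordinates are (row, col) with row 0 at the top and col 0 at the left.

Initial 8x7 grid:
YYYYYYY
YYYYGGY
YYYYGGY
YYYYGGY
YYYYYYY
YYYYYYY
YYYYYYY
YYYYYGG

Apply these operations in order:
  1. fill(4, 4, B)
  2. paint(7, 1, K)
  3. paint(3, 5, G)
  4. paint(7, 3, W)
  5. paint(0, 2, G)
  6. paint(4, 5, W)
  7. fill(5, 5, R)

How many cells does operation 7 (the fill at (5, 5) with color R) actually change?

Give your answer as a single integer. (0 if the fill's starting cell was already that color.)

Answer: 44

Derivation:
After op 1 fill(4,4,B) [48 cells changed]:
BBBBBBB
BBBBGGB
BBBBGGB
BBBBGGB
BBBBBBB
BBBBBBB
BBBBBBB
BBBBBGG
After op 2 paint(7,1,K):
BBBBBBB
BBBBGGB
BBBBGGB
BBBBGGB
BBBBBBB
BBBBBBB
BBBBBBB
BKBBBGG
After op 3 paint(3,5,G):
BBBBBBB
BBBBGGB
BBBBGGB
BBBBGGB
BBBBBBB
BBBBBBB
BBBBBBB
BKBBBGG
After op 4 paint(7,3,W):
BBBBBBB
BBBBGGB
BBBBGGB
BBBBGGB
BBBBBBB
BBBBBBB
BBBBBBB
BKBWBGG
After op 5 paint(0,2,G):
BBGBBBB
BBBBGGB
BBBBGGB
BBBBGGB
BBBBBBB
BBBBBBB
BBBBBBB
BKBWBGG
After op 6 paint(4,5,W):
BBGBBBB
BBBBGGB
BBBBGGB
BBBBGGB
BBBBBWB
BBBBBBB
BBBBBBB
BKBWBGG
After op 7 fill(5,5,R) [44 cells changed]:
RRGRRRR
RRRRGGR
RRRRGGR
RRRRGGR
RRRRRWR
RRRRRRR
RRRRRRR
RKRWRGG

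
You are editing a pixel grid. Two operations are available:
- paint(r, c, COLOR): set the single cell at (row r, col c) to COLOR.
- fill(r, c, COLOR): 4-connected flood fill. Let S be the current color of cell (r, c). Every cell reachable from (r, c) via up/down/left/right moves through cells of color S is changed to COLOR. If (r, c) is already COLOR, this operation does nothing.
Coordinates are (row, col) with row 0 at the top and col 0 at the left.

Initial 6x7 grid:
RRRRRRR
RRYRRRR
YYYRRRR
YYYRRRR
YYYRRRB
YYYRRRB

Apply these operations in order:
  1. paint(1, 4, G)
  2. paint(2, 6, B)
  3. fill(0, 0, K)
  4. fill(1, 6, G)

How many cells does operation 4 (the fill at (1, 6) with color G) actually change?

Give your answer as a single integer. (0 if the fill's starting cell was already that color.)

Answer: 25

Derivation:
After op 1 paint(1,4,G):
RRRRRRR
RRYRGRR
YYYRRRR
YYYRRRR
YYYRRRB
YYYRRRB
After op 2 paint(2,6,B):
RRRRRRR
RRYRGRR
YYYRRRB
YYYRRRR
YYYRRRB
YYYRRRB
After op 3 fill(0,0,K) [25 cells changed]:
KKKKKKK
KKYKGKK
YYYKKKB
YYYKKKK
YYYKKKB
YYYKKKB
After op 4 fill(1,6,G) [25 cells changed]:
GGGGGGG
GGYGGGG
YYYGGGB
YYYGGGG
YYYGGGB
YYYGGGB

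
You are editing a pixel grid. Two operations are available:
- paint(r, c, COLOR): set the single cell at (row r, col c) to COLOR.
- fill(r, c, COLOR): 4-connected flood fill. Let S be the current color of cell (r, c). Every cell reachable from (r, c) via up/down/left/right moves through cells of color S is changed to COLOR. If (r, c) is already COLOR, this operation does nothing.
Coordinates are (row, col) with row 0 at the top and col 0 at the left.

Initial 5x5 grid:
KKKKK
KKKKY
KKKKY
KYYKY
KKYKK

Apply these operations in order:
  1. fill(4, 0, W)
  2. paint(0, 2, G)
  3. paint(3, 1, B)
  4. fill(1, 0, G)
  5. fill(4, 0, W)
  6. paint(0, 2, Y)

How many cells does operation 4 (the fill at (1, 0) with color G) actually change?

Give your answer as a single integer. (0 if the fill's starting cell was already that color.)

After op 1 fill(4,0,W) [19 cells changed]:
WWWWW
WWWWY
WWWWY
WYYWY
WWYWW
After op 2 paint(0,2,G):
WWGWW
WWWWY
WWWWY
WYYWY
WWYWW
After op 3 paint(3,1,B):
WWGWW
WWWWY
WWWWY
WBYWY
WWYWW
After op 4 fill(1,0,G) [18 cells changed]:
GGGGG
GGGGY
GGGGY
GBYGY
GGYGG

Answer: 18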